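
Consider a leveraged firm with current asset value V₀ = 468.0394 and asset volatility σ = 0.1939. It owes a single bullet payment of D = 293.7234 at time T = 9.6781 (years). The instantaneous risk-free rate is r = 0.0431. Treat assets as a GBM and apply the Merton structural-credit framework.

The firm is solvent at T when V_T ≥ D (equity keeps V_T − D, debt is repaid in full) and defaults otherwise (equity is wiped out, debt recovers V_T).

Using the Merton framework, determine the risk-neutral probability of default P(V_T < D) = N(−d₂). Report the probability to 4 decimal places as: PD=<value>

PD=0.1226

With assets at 468.0394 and a single debt payment of 293.7234 at 9.6781 years:
d₁ = [ln(V₀/D) + (r + σ²/2)T] / (σ√T)
   = [ln(468.0394/293.7234) + (0.0431 + 0.5·0.1939²)·9.6781] / (0.1939·√9.6781)
   = [0.465914 + 0.599061] / 0.603216 = 1.765495
d₂ = d₁ − σ√T = 1.765495 − 0.603216 = 1.162279
risk-neutral PD = N(−d₂) = N(-1.162279) = 0.122561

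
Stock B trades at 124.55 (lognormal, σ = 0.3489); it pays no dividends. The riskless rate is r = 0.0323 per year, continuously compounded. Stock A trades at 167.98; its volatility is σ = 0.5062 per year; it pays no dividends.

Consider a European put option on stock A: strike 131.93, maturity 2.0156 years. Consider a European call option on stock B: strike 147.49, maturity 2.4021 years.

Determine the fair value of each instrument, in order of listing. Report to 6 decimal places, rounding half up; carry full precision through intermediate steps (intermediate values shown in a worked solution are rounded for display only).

[stock A put K=131.93]
σ√T = 0.5062·√2.0156 = 0.718661
d₁ = (ln(S/K) + (r+σ²/2)T) / (σ√T) = (ln(167.98/131.93) + (0.0323+0.5062²/2)·2.0156) / 0.718661 = (0.241573 + 0.323341) / 0.718661 = 0.786065
d₂ = d₁ − σ√T = 0.786065 − 0.718661 = 0.067403
e^{−rT} = 0.936970
N(−d₁) = 0.215915,  N(−d₂) = 0.473130
price = K·e^{−rT}·N(−d₂) − S·N(−d₁) = 58.485748 − 36.269362 = 22.216386
[stock B call K=147.49]
σ√T = 0.3489·√2.4021 = 0.540750
d₁ = (ln(S/K) + (r+σ²/2)T) / (σ√T) = (ln(124.55/147.49) + (0.0323+0.3489²/2)·2.4021) / 0.540750 = (-0.169053 + 0.223793) / 0.540750 = 0.101230
d₂ = d₁ − σ√T = 0.101230 − 0.540750 = -0.439520
e^{−rT} = 0.925346
N(d₁) = 0.540316,  N(d₂) = 0.330142
price = S·N(d₁) − K·e^{−rT}·N(d₂) = 67.296351 − 45.057572 = 22.238779

price(stock A put K=131.93) = 22.216386
price(stock B call K=147.49) = 22.238779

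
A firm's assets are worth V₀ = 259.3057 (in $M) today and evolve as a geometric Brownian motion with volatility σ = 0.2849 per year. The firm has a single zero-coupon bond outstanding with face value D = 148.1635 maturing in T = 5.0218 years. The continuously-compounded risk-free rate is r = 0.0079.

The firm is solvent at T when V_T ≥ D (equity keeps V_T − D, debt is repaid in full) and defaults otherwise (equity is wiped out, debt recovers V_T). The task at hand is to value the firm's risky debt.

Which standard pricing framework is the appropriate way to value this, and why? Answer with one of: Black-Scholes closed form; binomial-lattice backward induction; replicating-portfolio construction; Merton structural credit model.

Key observation: the asked-for credit quantity lives on the firm's capital structure — asset value, asset volatility, debt face 148.1635 — which is the structural model's domain.

framework: Merton structural credit model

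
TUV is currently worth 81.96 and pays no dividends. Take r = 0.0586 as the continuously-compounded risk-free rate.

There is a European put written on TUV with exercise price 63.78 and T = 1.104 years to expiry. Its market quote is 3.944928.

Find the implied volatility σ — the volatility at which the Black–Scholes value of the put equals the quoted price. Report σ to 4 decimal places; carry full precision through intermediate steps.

sigma = 0.4064

At σ = 0.4064 the Black–Scholes value reproduces the quote:
σ√T = 0.4064·√1.104 = 0.427010
d₁ = (ln(S/K) + (r+σ²/2)T) / (σ√T) = (ln(81.96/63.78) + (0.0586+0.4064²/2)·1.104) / 0.427010 = (0.250792 + 0.155863) / 0.427010 = 0.952331
d₂ = d₁ − σ√T = 0.952331 − 0.427010 = 0.525321
e^{−rT} = 0.937354
N(−d₁) = 0.170465,  N(−d₂) = 0.299680
V = K·e^{−rT}·N(−d₂) − S·N(−d₁) = 17.916210 − 13.971282 = 3.944928 (the quoted price), and the Black–Scholes price is strictly increasing in σ, so σ is unique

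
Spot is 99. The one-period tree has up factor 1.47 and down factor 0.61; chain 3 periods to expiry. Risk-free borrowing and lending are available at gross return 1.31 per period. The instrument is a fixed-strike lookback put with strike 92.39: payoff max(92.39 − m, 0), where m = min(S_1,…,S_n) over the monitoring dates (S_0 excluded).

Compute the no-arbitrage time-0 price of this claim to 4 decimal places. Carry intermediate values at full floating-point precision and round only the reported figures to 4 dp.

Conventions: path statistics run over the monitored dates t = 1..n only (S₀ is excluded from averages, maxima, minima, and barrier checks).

Risk-neutral up-probability p* = (R−d)/(u−d) = (1.31−0.61)/(1.47−0.61) = 0.8140; the claim prices as the p*-weighted sum of path payoffs discounted by R^3.
Enumerate all 2^3 = 8 price paths (U = up ×1.47, D = down ×0.61); each path with k up-moves has probability p*^k·(1−p*)^(3−k).
DDD: m=22.4711, payoff=69.9189, prob=0.006440
UDD: m=54.1517, payoff=38.2383, prob=0.028174
DUD: m=54.1517, payoff=38.2383, prob=0.028174
UUD: m=130.4968, payoff=0.0000, prob=0.123260
DDU: m=36.8379, payoff=55.5521, prob=0.028174
UDU: m=88.7733, payoff=3.6167, prob=0.123260
DUU: m=60.3900, payoff=32.0000, prob=0.123260
UUU: m=145.5300, payoff=0.0000, prob=0.539261
Price = Σ prob·payoff / R^3 = 8.560081 / 2.248091 = 3.8077

price = 3.8077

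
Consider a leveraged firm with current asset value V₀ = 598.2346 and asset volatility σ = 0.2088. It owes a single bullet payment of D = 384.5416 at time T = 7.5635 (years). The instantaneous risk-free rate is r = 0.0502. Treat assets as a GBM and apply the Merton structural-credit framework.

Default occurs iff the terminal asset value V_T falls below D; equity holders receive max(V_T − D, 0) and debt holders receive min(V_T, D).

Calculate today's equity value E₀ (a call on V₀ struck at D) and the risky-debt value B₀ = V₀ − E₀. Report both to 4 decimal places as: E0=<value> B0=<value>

Equity is a call on the firm's assets struck at D = 384.5416:
d₁ = [ln(V₀/D) + (r + σ²/2)T] / (σ√T)
   = [ln(598.2346/384.5416) + (0.0502 + 0.5·0.2088²)·7.5635] / (0.2088·√7.5635)
   = [0.441931 + 0.544562] / 0.574238 = 1.717917
d₂ = d₁ − σ√T = 1.717917 − 0.574238 = 1.143679
N(d₁) = 0.957094,  N(d₂) = 0.873622,  e^(−rT) = 0.684075
E₀ = V₀·N(d₁) − D·e^(−rT)·N(d₂)
   = 598.2346·0.957094 − 384.5416·0.684075·0.873622 = 342.756023
B₀ = V₀ − E₀ = 598.2346 − 342.756023 = 255.478577

E0=342.7560 B0=255.4786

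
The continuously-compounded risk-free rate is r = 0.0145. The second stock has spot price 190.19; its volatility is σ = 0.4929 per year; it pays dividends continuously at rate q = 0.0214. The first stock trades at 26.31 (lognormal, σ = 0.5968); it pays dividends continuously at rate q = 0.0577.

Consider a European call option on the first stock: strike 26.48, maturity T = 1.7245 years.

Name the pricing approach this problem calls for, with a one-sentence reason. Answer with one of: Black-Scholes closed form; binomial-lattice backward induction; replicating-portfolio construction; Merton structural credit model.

Key observation: the strike-26.48 call on the first stock is European-exercise on a continuously-modelled lognormal underlying, so its value is a single closed-form evaluation.

framework: Black-Scholes closed form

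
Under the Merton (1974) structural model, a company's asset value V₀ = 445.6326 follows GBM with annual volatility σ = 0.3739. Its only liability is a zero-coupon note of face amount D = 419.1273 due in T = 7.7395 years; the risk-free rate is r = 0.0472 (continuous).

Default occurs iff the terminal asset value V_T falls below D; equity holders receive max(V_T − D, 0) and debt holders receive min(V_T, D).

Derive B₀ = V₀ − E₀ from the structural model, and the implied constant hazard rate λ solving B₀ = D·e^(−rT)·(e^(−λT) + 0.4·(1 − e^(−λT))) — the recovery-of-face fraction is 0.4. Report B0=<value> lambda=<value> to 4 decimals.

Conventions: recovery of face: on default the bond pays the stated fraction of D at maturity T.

Equity is a call on the firm's assets struck at D = 419.1273:
d₁ = [ln(V₀/D) + (r + σ²/2)T] / (σ√T)
   = [ln(445.6326/419.1273) + (0.0472 + 0.5·0.3739²)·7.7395] / (0.3739·√7.7395)
   = [0.061320 + 0.906300] / 1.040188 = 0.930236
d₂ = d₁ − σ√T = 0.930236 − 1.040188 = -0.109952
N(d₁) = 0.823875,  N(d₂) = 0.456224,  e^(−rT) = 0.693985
E₀ = V₀·N(d₁) − D·e^(−rT)·N(d₂)
   = 445.6326·0.823875 − 419.1273·0.693985·0.456224 = 234.444845
B₀ = V₀ − E₀ = 445.6326 − 234.444845 = 211.187755
e^(−λT) = (B₀·e^(rT)/D − 0.4)/(1 − 0.4) = (211.1878·1.440953/419.1273 − 0.4)/0.6 = 0.54343347
λ = −ln(0.54343347)/7.7395 = 0.078797

B0=211.1878 lambda=0.0788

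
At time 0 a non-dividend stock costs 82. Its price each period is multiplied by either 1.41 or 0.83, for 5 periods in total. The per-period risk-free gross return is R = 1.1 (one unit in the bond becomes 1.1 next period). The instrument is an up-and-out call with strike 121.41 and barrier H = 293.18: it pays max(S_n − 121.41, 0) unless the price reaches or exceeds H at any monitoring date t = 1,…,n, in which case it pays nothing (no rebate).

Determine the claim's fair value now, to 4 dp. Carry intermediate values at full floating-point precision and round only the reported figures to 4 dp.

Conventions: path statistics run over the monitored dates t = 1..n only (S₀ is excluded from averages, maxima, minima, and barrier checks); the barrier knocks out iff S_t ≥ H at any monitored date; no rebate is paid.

price = 15.8122

Under the martingale measure an up-move has probability p* = 0.4655; value the claim as the probability-weighted average of per-path payoffs, discounted 5 periods at R = 1.1.
Enumerate all 2^5 = 32 price paths (U = up ×1.41, D = down ×0.83); each path with k up-moves has probability p*^k·(1−p*)^(5−k).
DDDDD: M=68.0600, payoff=0.0000, prob=0.043618
UDDDD: M=115.6200, payoff=0.0000, prob=0.037990
DUDDD: M=95.9646, payoff=0.0000, prob=0.037990
UUDDD: M=163.0242, payoff=0.0000, prob=0.033088
DDUDD: M=79.6506, payoff=0.0000, prob=0.037990
UDUDD: M=135.3101, payoff=0.0000, prob=0.033088
DUUDD: M=135.3101, payoff=0.0000, prob=0.033088
UUUDD: M=229.8641, payoff=36.9434, prob=0.028819
DDDUD: M=68.0600, payoff=0.0000, prob=0.037990
UDDUD: M=115.6200, payoff=0.0000, prob=0.033088
DUDUD: M=112.3074, payoff=0.0000, prob=0.033088
UUDUD: M=190.7872, payoff=36.9434, prob=0.028819
DDUUD: M=112.3074, payoff=0.0000, prob=0.033088
UDUUD: M=190.7872, payoff=36.9434, prob=0.028819
DUUUD: M=190.7872, payoff=36.9434, prob=0.028819
UUUUD: M=324.1084, payoff=0.0000, prob=0.025100
DDDDU: M=68.0600, payoff=0.0000, prob=0.037990
UDDDU: M=115.6200, payoff=0.0000, prob=0.033088
DUDDU: M=95.9646, payoff=0.0000, prob=0.033088
UUDDU: M=163.0242, payoff=36.9434, prob=0.028819
DDUDU: M=93.2151, payoff=0.0000, prob=0.033088
UDUDU: M=158.3534, payoff=36.9434, prob=0.028819
DUUDU: M=158.3534, payoff=36.9434, prob=0.028819
UUUDU: M=269.0100, payoff=147.6000, prob=0.025100
DDDUU: M=93.2151, payoff=0.0000, prob=0.033088
UDDUU: M=158.3534, payoff=36.9434, prob=0.028819
DUDUU: M=158.3534, payoff=36.9434, prob=0.028819
UUDUU: M=269.0100, payoff=147.6000, prob=0.025100
DDUUU: M=158.3534, payoff=36.9434, prob=0.028819
UDUUU: M=269.0100, payoff=147.6000, prob=0.025100
DUUUU: M=269.0100, payoff=147.6000, prob=0.025100
UUUUU: M=456.9929, payoff=0.0000, prob=0.021861
Price = Σ prob·payoff / R^5 = 25.465756 / 1.610510 = 15.8122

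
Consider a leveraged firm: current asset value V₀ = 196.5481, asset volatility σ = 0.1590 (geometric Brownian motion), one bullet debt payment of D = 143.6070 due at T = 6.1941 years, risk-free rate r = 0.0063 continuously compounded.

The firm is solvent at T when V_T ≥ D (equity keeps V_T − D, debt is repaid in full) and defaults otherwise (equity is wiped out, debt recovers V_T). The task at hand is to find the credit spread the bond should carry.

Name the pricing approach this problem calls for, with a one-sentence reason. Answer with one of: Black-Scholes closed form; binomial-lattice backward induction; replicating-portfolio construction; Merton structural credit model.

framework: Merton structural credit model

Key observation: the data describe a firm's assets (V₀ = 196.5481, GBM) and a single zero-coupon debt of face 143.6070, so credit quantities follow from equity-as-call in the structural model.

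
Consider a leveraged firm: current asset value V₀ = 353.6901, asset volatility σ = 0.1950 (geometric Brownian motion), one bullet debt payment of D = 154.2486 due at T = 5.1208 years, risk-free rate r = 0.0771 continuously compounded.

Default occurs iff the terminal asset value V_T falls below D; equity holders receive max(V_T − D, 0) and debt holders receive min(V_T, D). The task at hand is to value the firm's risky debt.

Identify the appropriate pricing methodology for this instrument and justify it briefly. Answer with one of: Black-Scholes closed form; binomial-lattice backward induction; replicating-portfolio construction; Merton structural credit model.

framework: Merton structural credit model

Key observation: assets follow a GBM and default happens iff V_T < 154.2486; valuing claims on that split (equity as a call, risky debt as the residual) is the structural model's definition.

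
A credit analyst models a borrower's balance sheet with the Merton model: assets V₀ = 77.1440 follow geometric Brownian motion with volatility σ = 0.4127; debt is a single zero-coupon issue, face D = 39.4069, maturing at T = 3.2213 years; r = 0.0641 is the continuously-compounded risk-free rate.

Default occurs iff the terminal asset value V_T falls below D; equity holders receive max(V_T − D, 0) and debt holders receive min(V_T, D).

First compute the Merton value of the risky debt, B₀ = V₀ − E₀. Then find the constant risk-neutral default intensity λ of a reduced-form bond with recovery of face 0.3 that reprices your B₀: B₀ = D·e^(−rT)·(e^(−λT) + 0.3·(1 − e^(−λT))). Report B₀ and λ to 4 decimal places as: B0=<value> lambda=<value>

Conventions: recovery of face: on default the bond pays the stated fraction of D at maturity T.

Work the structural quantities from V₀ = 77.1440 against face 39.4069:
d₁ = [ln(V₀/D) + (r + σ²/2)T] / (σ√T)
   = [ln(77.1440/39.4069) + (0.0641 + 0.5·0.4127²)·3.2213] / (0.4127·√3.2213)
   = [0.671733 + 0.480813] / 0.740713 = 1.555995
d₂ = d₁ − σ√T = 1.555995 − 0.740713 = 0.815282
N(d₁) = 0.940145,  N(d₂) = 0.792545,  e^(−rT) = 0.813438
E₀ = V₀·N(d₁) − D·e^(−rT)·N(d₂)
   = 77.1440·0.940145 − 39.4069·0.813438·0.792545 = 47.121498
B₀ = V₀ − E₀ = 77.1440 − 47.121498 = 30.022502
e^(−λT) = (B₀·e^(rT)/D − 0.3)/(1 − 0.3) = (30.0225·1.229350/39.4069 − 0.3)/0.7 = 0.90941584
λ = −ln(0.90941584)/3.2213 = 0.029477

B0=30.0225 lambda=0.0295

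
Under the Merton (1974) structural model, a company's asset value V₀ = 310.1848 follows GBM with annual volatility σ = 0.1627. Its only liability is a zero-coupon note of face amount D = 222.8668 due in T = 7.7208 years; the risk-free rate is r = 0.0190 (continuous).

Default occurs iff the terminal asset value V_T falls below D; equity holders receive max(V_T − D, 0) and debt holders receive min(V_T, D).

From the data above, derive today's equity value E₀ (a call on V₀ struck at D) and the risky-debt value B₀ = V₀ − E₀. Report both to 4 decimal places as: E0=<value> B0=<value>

E0=125.8579 B0=184.3269

With assets at 310.1848 and a single debt payment of 222.8668 at 7.7208 years:
d₁ = [ln(V₀/D) + (r + σ²/2)T] / (σ√T)
   = [ln(310.1848/222.8668) + (0.0190 + 0.5·0.1627²)·7.7208] / (0.1627·√7.7208)
   = [0.330594 + 0.248885] / 0.452084 = 1.281796
d₂ = d₁ − σ√T = 1.281796 − 0.452084 = 0.829713
N(d₁) = 0.900043,  N(d₂) = 0.796649,  e^(−rT) = 0.863557
E₀ = V₀·N(d₁) − D·e^(−rT)·N(d₂)
   = 310.1848·0.900043 − 222.8668·0.863557·0.796649 = 125.857917
B₀ = V₀ − E₀ = 310.1848 − 125.857917 = 184.326883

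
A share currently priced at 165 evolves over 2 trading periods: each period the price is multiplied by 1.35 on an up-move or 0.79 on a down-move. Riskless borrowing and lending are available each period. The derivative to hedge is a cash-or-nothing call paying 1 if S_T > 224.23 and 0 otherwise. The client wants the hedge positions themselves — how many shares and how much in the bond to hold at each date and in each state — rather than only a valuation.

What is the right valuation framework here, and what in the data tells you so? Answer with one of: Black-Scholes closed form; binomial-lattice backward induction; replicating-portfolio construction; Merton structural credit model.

Key observation: since the answer must list Δ and B at each node of the 1.35/0.79 lattice on 165, the replicating-portfolio method — solving the two-state system at every node — is the one that applies.

framework: replicating-portfolio construction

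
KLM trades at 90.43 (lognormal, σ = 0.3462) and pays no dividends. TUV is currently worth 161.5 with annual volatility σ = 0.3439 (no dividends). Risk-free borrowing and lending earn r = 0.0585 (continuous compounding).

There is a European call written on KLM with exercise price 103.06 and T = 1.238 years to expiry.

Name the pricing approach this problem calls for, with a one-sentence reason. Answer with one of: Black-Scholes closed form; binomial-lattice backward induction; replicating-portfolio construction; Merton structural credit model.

framework: Black-Scholes closed form

Key observation: a European-exercise option on KLM struck at 103.06 — a GBM underlying with constant parameters — admits an analytic price: the data contain no early exercise, no discrete tree, no debt structure.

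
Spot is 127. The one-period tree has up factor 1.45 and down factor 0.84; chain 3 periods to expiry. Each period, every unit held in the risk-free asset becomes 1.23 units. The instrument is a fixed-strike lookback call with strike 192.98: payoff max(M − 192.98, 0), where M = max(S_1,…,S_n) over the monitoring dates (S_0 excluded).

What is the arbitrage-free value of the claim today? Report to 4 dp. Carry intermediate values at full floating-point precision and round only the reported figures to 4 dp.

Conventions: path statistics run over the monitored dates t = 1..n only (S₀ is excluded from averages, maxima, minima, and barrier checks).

Under the martingale measure an up-move has probability p* = 0.6393; value the claim as the probability-weighted average of per-path payoffs, discounted 3 periods at R = 1.23.
Enumerate all 2^3 = 8 price paths (U = up ×1.45, D = down ×0.84); each path with k up-moves has probability p*^k·(1−p*)^(3−k).
DDD: M=106.6800, payoff=0.0000, prob=0.046911
UDD: M=184.1500, payoff=0.0000, prob=0.083161
DUD: M=154.6860, payoff=0.0000, prob=0.083161
UUD: M=267.0175, payoff=74.0375, prob=0.147422
DDU: M=129.9362, payoff=0.0000, prob=0.083161
UDU: M=224.2947, payoff=31.3147, prob=0.147422
DUU: M=224.2947, payoff=31.3147, prob=0.147422
UUU: M=387.1754, payoff=194.1954, prob=0.261339
Price = Σ prob·payoff / R^3 = 70.898548 / 1.860867 = 38.0997

price = 38.0997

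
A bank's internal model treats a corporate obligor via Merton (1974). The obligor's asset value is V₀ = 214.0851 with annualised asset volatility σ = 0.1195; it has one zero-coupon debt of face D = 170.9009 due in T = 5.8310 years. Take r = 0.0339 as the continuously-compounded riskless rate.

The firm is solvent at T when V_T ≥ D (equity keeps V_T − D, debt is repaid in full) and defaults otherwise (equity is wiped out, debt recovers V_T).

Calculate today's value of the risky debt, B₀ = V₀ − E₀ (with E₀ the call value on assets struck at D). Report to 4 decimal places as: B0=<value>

B0=138.6762

With assets at 214.0851 and a single debt payment of 170.9009 at 5.8310 years:
d₁ = [ln(V₀/D) + (r + σ²/2)T] / (σ√T)
   = [ln(214.0851/170.9009) + (0.0339 + 0.5·0.1195²)·5.8310] / (0.1195·√5.8310)
   = [0.225290 + 0.239305] / 0.288562 = 1.610033
d₂ = d₁ − σ√T = 1.610033 − 0.288562 = 1.321471
N(d₁) = 0.946305,  N(d₂) = 0.906828,  e^(−rT) = 0.820640
E₀ = V₀·N(d₁) − D·e^(−rT)·N(d₂)
   = 214.0851·0.946305 − 170.9009·0.820640·0.906828 = 75.408862
B₀ = V₀ − E₀ = 214.0851 − 75.408862 = 138.676238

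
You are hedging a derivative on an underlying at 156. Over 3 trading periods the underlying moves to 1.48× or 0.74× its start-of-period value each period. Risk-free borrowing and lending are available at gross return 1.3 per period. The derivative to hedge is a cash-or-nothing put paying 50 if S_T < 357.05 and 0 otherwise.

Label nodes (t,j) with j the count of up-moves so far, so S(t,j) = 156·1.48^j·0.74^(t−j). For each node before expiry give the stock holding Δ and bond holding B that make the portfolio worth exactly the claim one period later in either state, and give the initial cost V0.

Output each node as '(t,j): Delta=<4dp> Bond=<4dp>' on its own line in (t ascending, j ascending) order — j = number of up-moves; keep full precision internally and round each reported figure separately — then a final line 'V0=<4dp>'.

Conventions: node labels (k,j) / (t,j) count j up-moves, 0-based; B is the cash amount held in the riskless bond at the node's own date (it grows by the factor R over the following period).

(0,0): Delta=-0.1468 Bond=35.7916
(1,0): Delta=0.0000 Bond=29.5858
(1,1): Delta=-0.1704 Bond=51.9751
(2,0): Delta=0.0000 Bond=38.4615
(2,1): Delta=0.0000 Bond=38.4615
(2,2): Delta=-0.1977 Bond=76.9231
V0=12.8953

No-arbitrage ⇒ martingale measure with p* = (R−d)/(u−d) = 0.7568.
At maturity the claim pays: V(3,0)=50.0000, V(3,1)=50.0000, V(3,2)=50.0000, V(3,3)=0.0000
Node (2,0) S=85.4256: V=(p*·50.0000+(1−p*)·50.0000)/1.3=38.4615; Δ=(50.0000−50.0000)/(126.4299−63.2149)=0.0000; B=V−Δ·S=38.4615
Node (2,1) S=170.8512: V=(p*·50.0000+(1−p*)·50.0000)/1.3=38.4615; Δ=(50.0000−50.0000)/(252.8598−126.4299)=0.0000; B=V−Δ·S=38.4615
Node (2,2) S=341.7024: V=(p*·0.0000+(1−p*)·50.0000)/1.3=9.3555; Δ=(0.0000−50.0000)/(505.7196−252.8598)=-0.1977; B=V−Δ·S=76.9231
Node (1,0) S=115.4400: V=(p*·38.4615+(1−p*)·38.4615)/1.3=29.5858; Δ=(38.4615−38.4615)/(170.8512−85.4256)=0.0000; B=V−Δ·S=29.5858
Node (1,1) S=230.8800: V=(p*·9.3555+(1−p*)·38.4615)/1.3=12.6426; Δ=(9.3555−38.4615)/(341.7024−170.8512)=-0.1704; B=V−Δ·S=51.9751
Node (0,0) S=156.0000: V=(p*·12.6426+(1−p*)·29.5858)/1.3=12.8953; Δ=(12.6426−29.5858)/(230.8800−115.4400)=-0.1468; B=V−Δ·S=35.7916
As a check, the time-0 holding Δ(0,0)·S0 + B(0,0) comes to 12.8953 — exactly V0.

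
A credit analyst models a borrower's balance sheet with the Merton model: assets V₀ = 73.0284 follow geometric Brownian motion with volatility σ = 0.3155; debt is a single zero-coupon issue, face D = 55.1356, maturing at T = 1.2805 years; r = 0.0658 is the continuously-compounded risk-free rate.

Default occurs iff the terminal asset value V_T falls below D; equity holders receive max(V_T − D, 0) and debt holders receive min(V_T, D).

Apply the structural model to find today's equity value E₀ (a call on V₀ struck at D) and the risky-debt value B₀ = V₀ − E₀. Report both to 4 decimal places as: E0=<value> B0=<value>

Apply the equity-as-call identities (strike 55.1356, horizon 1.2805 years):
d₁ = [ln(V₀/D) + (r + σ²/2)T] / (σ√T)
   = [ln(73.0284/55.1356) + (0.0658 + 0.5·0.3155²)·1.2805] / (0.3155·√1.2805)
   = [0.281053 + 0.147988] / 0.357017 = 1.201736
d₂ = d₁ − σ√T = 1.201736 − 0.357017 = 0.844719
N(d₁) = 0.885267,  N(d₂) = 0.800866,  e^(−rT) = 0.919195
E₀ = V₀·N(d₁) − D·e^(−rT)·N(d₂)
   = 73.0284·0.885267 − 55.1356·0.919195·0.800866 = 24.061448
B₀ = V₀ − E₀ = 73.0284 − 24.061448 = 48.966952

E0=24.0614 B0=48.9670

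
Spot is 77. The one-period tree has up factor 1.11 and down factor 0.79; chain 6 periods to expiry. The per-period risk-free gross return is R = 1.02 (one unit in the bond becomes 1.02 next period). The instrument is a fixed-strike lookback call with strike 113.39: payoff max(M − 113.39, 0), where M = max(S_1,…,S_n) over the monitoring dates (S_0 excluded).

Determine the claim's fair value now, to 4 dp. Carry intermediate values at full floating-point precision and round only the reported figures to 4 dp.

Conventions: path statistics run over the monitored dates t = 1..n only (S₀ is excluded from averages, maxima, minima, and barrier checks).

price = 4.7672

No-arbitrage gives p* = (R−d)/(u−d) = 0.7188: enumerate every path, weight its payoff by its p*-probability, and discount by R^6.
Enumerate all 2^6 = 64 price paths (U = up ×1.11, D = down ×0.79); each path with k up-moves has probability p*^k·(1−p*)^(6−k).
DDDDDD: M=60.8300, payoff=0.0000, prob=0.000495
UDDDDD: M=85.4700, payoff=0.0000, prob=0.001265
DUDDDD: M=67.5213, payoff=0.0000, prob=0.001265
UUDDDD: M=94.8717, payoff=0.0000, prob=0.003232
DDUDDD: M=60.8300, payoff=0.0000, prob=0.001265
UDUDDD: M=85.4700, payoff=0.0000, prob=0.003232
DUUDDD: M=74.9486, payoff=0.0000, prob=0.003232
UUUDDD: M=105.3076, payoff=0.0000, prob=0.008261
DDDUDD: M=60.8300, payoff=0.0000, prob=0.001265
UDDUDD: M=85.4700, payoff=0.0000, prob=0.003232
DUDUDD: M=67.5213, payoff=0.0000, prob=0.003232
UUDUDD: M=94.8717, payoff=0.0000, prob=0.008261
DDUUDD: M=60.8300, payoff=0.0000, prob=0.003232
UDUUDD: M=85.4700, payoff=0.0000, prob=0.008261
DUUUDD: M=83.1930, payoff=0.0000, prob=0.008261
UUUUDD: M=116.8914, payoff=3.5014, prob=0.021110
DDDDUD: M=60.8300, payoff=0.0000, prob=0.001265
UDDDUD: M=85.4700, payoff=0.0000, prob=0.003232
DUDDUD: M=67.5213, payoff=0.0000, prob=0.003232
UUDDUD: M=94.8717, payoff=0.0000, prob=0.008261
DDUDUD: M=60.8300, payoff=0.0000, prob=0.003232
UDUDUD: M=85.4700, payoff=0.0000, prob=0.008261
DUUDUD: M=74.9486, payoff=0.0000, prob=0.008261
UUUDUD: M=105.3076, payoff=0.0000, prob=0.021110
DDDUUD: M=60.8300, payoff=0.0000, prob=0.003232
UDDUUD: M=85.4700, payoff=0.0000, prob=0.008261
DUDUUD: M=67.5213, payoff=0.0000, prob=0.008261
UUDUUD: M=94.8717, payoff=0.0000, prob=0.021110
DDUUUD: M=65.7225, payoff=0.0000, prob=0.008261
UDUUUD: M=92.3442, payoff=0.0000, prob=0.021110
DUUUUD: M=92.3442, payoff=0.0000, prob=0.021110
UUUUUD: M=129.7495, payoff=16.3595, prob=0.053949
DDDDDU: M=60.8300, payoff=0.0000, prob=0.001265
UDDDDU: M=85.4700, payoff=0.0000, prob=0.003232
DUDDDU: M=67.5213, payoff=0.0000, prob=0.003232
UUDDDU: M=94.8717, payoff=0.0000, prob=0.008261
DDUDDU: M=60.8300, payoff=0.0000, prob=0.003232
UDUDDU: M=85.4700, payoff=0.0000, prob=0.008261
DUUDDU: M=74.9486, payoff=0.0000, prob=0.008261
UUUDDU: M=105.3076, payoff=0.0000, prob=0.021110
DDDUDU: M=60.8300, payoff=0.0000, prob=0.003232
UDDUDU: M=85.4700, payoff=0.0000, prob=0.008261
DUDUDU: M=67.5213, payoff=0.0000, prob=0.008261
UUDUDU: M=94.8717, payoff=0.0000, prob=0.021110
DDUUDU: M=60.8300, payoff=0.0000, prob=0.008261
UDUUDU: M=85.4700, payoff=0.0000, prob=0.021110
DUUUDU: M=83.1930, payoff=0.0000, prob=0.021110
UUUUDU: M=116.8914, payoff=3.5014, prob=0.053949
DDDDUU: M=60.8300, payoff=0.0000, prob=0.003232
UDDDUU: M=85.4700, payoff=0.0000, prob=0.008261
DUDDUU: M=67.5213, payoff=0.0000, prob=0.008261
UUDDUU: M=94.8717, payoff=0.0000, prob=0.021110
DDUDUU: M=60.8300, payoff=0.0000, prob=0.008261
UDUDUU: M=85.4700, payoff=0.0000, prob=0.021110
DUUDUU: M=74.9486, payoff=0.0000, prob=0.021110
UUUDUU: M=105.3076, payoff=0.0000, prob=0.053949
DDDUUU: M=60.8300, payoff=0.0000, prob=0.008261
UDDUUU: M=85.4700, payoff=0.0000, prob=0.021110
DUDUUU: M=72.9519, payoff=0.0000, prob=0.021110
UUDUUU: M=102.5021, payoff=0.0000, prob=0.053949
DDUUUU: M=72.9519, payoff=0.0000, prob=0.021110
UDUUUU: M=102.5021, payoff=0.0000, prob=0.053949
DUUUUU: M=102.5021, payoff=0.0000, prob=0.053949
UUUUUU: M=144.0219, payoff=30.6319, prob=0.137869
Price = Σ prob·payoff / R^6 = 5.368585 / 1.126162 = 4.7672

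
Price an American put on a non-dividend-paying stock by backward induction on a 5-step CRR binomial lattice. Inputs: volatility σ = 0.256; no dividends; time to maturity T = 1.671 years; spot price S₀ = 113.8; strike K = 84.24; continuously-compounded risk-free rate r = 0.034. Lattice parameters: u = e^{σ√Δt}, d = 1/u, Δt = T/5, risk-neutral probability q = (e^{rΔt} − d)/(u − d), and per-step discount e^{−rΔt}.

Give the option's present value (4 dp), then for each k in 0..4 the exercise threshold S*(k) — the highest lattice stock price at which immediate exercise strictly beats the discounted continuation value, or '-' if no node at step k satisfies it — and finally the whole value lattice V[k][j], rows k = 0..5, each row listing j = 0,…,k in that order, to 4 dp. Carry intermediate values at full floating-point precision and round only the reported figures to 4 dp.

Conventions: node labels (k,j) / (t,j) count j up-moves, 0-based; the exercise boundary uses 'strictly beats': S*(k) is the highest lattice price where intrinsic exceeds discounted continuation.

price = 2.5706
boundary = - - - - 62.9580
tree:
2.5706
4.5489 0.6631
7.8764 1.3454 0.0000
13.2352 2.7300 0.0000 0.0000
21.2820 5.5394 0.0000 0.0000 0.0000
29.9427 11.2399 0.0000 0.0000 0.0000 0.0000

params: Δt=0.33420 u=1.15951 d=0.86244 q=0.50154 e^(-rΔt)=0.98870
t_5 payoffs: 29.9427 11.2399 0.0000 0.0000 0.0000 0.0000
t_4: node(4,0) S=62.9580 payoff=21.2820 vs cont=20.3302 → 21.2820 [stop]  node(4,1) S=84.6441 payoff=0.0000 vs cont=5.5394 → 5.5394 [wait]  node(4,2) S=113.8000 payoff=0.0000 vs cont=0.0000 → 0.0000 [wait]  node(4,3) S=152.9988 payoff=0.0000 vs cont=0.0000 → 0.0000 [wait]  node(4,4) S=205.6997 payoff=0.0000 vs cont=0.0000 → 0.0000 [wait]  ⇒ S*(4)=62.9580
t_3: node(3,0) S=73.0001 payoff=11.2399 vs cont=13.2352 → 13.2352 [wait]  node(3,1) S=98.1453 payoff=0.0000 vs cont=2.7300 → 2.7300 [wait]  node(3,2) S=131.9517 payoff=0.0000 vs cont=0.0000 → 0.0000 [wait]  node(3,3) S=177.4029 payoff=0.0000 vs cont=0.0000 → 0.0000 [wait]  ⇒ S*(3)=-
t_2: node(2,0) S=84.6441 payoff=0.0000 vs cont=7.8764 → 7.8764 [wait]  node(2,1) S=113.8000 payoff=0.0000 vs cont=1.3454 → 1.3454 [wait]  node(2,2) S=152.9988 payoff=0.0000 vs cont=0.0000 → 0.0000 [wait]  ⇒ S*(2)=-
t_1: node(1,0) S=98.1453 payoff=0.0000 vs cont=4.5489 → 4.5489 [wait]  node(1,1) S=131.9517 payoff=0.0000 vs cont=0.6631 → 0.6631 [wait]  ⇒ S*(1)=-
t_0: node(0,0) S=113.8000 payoff=0.0000 vs cont=2.5706 → 2.5706 [wait]  ⇒ S*(0)=-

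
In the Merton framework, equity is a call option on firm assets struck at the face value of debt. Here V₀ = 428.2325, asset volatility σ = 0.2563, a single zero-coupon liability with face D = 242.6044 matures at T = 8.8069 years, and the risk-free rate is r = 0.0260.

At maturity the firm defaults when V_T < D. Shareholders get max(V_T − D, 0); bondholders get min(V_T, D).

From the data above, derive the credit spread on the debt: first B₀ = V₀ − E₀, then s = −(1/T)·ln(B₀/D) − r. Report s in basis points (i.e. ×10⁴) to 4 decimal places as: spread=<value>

spread=97.3423

Work the structural quantities from V₀ = 428.2325 against face 242.6044:
d₁ = [ln(V₀/D) + (r + σ²/2)T] / (σ√T)
   = [ln(428.2325/242.6044) + (0.0260 + 0.5·0.2563²)·8.8069] / (0.2563·√8.8069)
   = [0.568234 + 0.518241] / 0.760607 = 1.428432
d₂ = d₁ − σ√T = 1.428432 − 0.760607 = 0.667825
N(d₁) = 0.923416,  N(d₂) = 0.747877,  e^(−rT) = 0.795345
E₀ = V₀·N(d₁) − D·e^(−rT)·N(d₂)
   = 428.2325·0.923416 − 242.6044·0.795345·0.747877 = 251.130761
B₀ = V₀ − E₀ = 428.2325 − 251.130761 = 177.101739
spread = −(1/T)·ln(B₀/D) − r = −(1/8.8069)·ln(177.101739/242.6044) − 0.0260 = 0.00973423
in basis points: 0.00973423 × 10⁴ = 97.3423 bp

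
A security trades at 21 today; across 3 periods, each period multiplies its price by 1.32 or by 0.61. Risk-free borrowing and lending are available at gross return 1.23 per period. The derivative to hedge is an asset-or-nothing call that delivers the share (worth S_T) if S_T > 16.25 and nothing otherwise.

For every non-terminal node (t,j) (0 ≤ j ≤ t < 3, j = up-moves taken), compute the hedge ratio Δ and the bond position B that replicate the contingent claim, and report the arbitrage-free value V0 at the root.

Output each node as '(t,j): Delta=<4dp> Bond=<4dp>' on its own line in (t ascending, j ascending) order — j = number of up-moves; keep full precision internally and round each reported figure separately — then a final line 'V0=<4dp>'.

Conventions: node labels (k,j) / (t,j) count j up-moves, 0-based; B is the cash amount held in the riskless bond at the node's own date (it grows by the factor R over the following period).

(0,0): Delta=1.0973 Bond=-2.2814
(1,0): Delta=1.7423 Bond=-11.0686
(1,1): Delta=1.0540 Bond=-1.6067
(2,0): Delta=0.0000 Bond=0.0000
(2,1): Delta=1.8592 Bond=-15.5906
(2,2): Delta=1.0000 Bond=0.0000
V0=20.7615

Under the risk-neutral measure, an up-move has probability p* = (R−d)/(u−d) = 0.8732 and values discount at R = 1.23.
Payoffs at expiry: V(3,0)=0.0000, V(3,1)=0.0000, V(3,2)=22.3201, V(3,3)=48.2993
Node (2,0) S=7.8141: V=(p*·0.0000+(1−p*)·0.0000)/1.23=0.0000; Δ=(0.0000−0.0000)/(10.3146−4.7666)=0.0000; B=V−Δ·S=0.0000
Node (2,1) S=16.9092: V=(p*·22.3201+(1−p*)·0.0000)/1.23=15.8462; Δ=(22.3201−0.0000)/(22.3201−10.3146)=1.8592; B=V−Δ·S=-15.5906
Node (2,2) S=36.5904: V=(p*·48.2993+(1−p*)·22.3201)/1.23=36.5904; Δ=(48.2993−22.3201)/(48.2993−22.3201)=1.0000; B=V−Δ·S=0.0000
Node (1,0) S=12.8100: V=(p*·15.8462+(1−p*)·0.0000)/1.23=11.2500; Δ=(15.8462−0.0000)/(16.9092−7.8141)=1.7423; B=V−Δ·S=-11.0686
Node (1,1) S=27.7200: V=(p*·36.5904+(1−p*)·15.8462)/1.23=27.6105; Δ=(36.5904−15.8462)/(36.5904−16.9092)=1.0540; B=V−Δ·S=-1.6067
Node (0,0) S=21.0000: V=(p*·27.6105+(1−p*)·11.2500)/1.23=20.7615; Δ=(27.6105−11.2500)/(27.7200−12.8100)=1.0973; B=V−Δ·S=-2.2814
Sanity check at the root: Δ(0,0)·S0 + B(0,0) reproduces V0 = 20.7615.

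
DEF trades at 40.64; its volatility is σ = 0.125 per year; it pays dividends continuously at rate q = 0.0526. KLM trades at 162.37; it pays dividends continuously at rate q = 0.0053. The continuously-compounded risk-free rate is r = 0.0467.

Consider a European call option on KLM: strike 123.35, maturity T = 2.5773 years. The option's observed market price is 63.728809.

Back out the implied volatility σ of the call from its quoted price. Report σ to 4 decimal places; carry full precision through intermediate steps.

sigma = 0.3828

At σ = 0.3828 the Black–Scholes value reproduces the quote:
σ√T = 0.3828·√2.5773 = 0.614546
d₁ = (ln(S/K) + (r−q+σ²/2)T) / (σ√T) = (ln(162.37/123.35) + (0.0467−0.0053+0.3828²/2)·2.5773) / 0.614546 = (0.274852 + 0.295534) / 0.614546 = 0.928141
d₂ = d₁ − σ√T = 0.928141 − 0.614546 = 0.313595
e^{−rT} = 0.886601
e^{−qT} = 0.986433
N(d₁) = 0.823333,  N(d₂) = 0.623086
V = S·e^{−qT}·N(d₁) − K·e^{−rT}·N(d₂) = 131.870877 − 68.142068 = 63.728809 (the observed quote) — the price is monotone increasing in volatility, hence this σ is the only solution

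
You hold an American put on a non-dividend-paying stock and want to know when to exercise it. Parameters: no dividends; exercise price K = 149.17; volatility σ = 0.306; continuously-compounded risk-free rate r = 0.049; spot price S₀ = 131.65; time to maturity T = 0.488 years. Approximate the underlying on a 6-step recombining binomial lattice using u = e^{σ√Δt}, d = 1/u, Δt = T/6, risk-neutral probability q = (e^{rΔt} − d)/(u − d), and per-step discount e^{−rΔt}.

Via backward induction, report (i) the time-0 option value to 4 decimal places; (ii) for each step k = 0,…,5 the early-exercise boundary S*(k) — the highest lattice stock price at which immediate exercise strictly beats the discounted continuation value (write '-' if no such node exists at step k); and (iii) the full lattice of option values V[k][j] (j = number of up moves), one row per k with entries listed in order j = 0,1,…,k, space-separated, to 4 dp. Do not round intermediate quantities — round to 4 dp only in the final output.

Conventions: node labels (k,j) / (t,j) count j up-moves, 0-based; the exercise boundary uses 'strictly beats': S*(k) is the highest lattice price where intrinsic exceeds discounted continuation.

Δt=0.08133, u=1.09119, d=0.91643, q=0.50105, disc=e^(-rΔt)=0.99602
k=6 terminal: V=max(K-S,0) → 71.1833 56.3117 38.6042 17.5200 0.0000 0.0000 0.0000
k=5: j=0 S=85.0982 intr=64.0718 cont=63.4785 V=64.0718[EX]; j=1 S=101.3259 intr=47.8441 cont=47.2507 V=47.8441[EX]; j=2 S=120.6482 intr=28.5218 cont=27.9285 V=28.5218[EX]; j=3 S=143.6551 intr=5.5149 cont=8.7069 V=8.7069[hold]; j=4 S=171.0492 intr=0.0000 cont=0.0000 V=0.0000[hold]; j=5 S=203.6673 intr=0.0000 cont=0.0000 V=0.0000[hold]  S*(5)=120.6482
k=4: j=0 S=92.8583 intr=56.3117 cont=55.7184 V=56.3117[EX]; j=1 S=110.5658 intr=38.6042 cont=38.0109 V=38.6042[EX]; j=2 S=131.6500 intr=17.5200 cont=18.5196 V=18.5196[hold]; j=3 S=156.7549 intr=0.0000 cont=4.3270 V=4.3270[hold]; j=4 S=186.6471 intr=0.0000 cont=0.0000 V=0.0000[hold]  S*(4)=110.5658
k=3: j=0 S=101.3259 intr=47.8441 cont=47.2507 V=47.8441[EX]; j=1 S=120.6482 intr=28.5218 cont=28.4274 V=28.5218[EX]; j=2 S=143.6551 intr=5.5149 cont=11.3631 V=11.3631[hold]; j=3 S=171.0492 intr=0.0000 cont=2.1504 V=2.1504[hold]  S*(3)=120.6482
k=2: j=0 S=110.5658 intr=38.6042 cont=38.0109 V=38.6042[EX]; j=1 S=131.6500 intr=17.5200 cont=19.8452 V=19.8452[hold]; j=2 S=156.7549 intr=0.0000 cont=6.7203 V=6.7203[hold]  S*(2)=110.5658
k=1: j=0 S=120.6482 intr=28.5218 cont=29.0889 V=29.0889[hold]; j=1 S=143.6551 intr=5.5149 cont=13.2162 V=13.2162[hold]  S*(1)=-
k=0: j=0 S=131.6500 intr=17.5200 cont=21.0519 V=21.0519[hold]  S*(0)=-

price = 21.0519
boundary = - - 110.5658 120.6482 110.5658 120.6482
tree:
21.0519
29.0889 13.2162
38.6042 19.8452 6.7203
47.8441 28.5218 11.3631 2.1504
56.3117 38.6042 18.5196 4.3270 0.0000
64.0718 47.8441 28.5218 8.7069 0.0000 0.0000
71.1833 56.3117 38.6042 17.5200 0.0000 0.0000 0.0000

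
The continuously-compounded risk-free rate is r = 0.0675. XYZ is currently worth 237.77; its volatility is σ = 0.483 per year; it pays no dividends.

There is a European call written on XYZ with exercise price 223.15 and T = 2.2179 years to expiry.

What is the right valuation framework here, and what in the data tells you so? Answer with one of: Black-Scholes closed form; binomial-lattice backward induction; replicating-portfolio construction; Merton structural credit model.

Key observation: with XYZ following a GBM at constant σ and r, the European call struck at 223.15 prices in closed form — nothing here needs a stepwise model or a balance sheet.

framework: Black-Scholes closed form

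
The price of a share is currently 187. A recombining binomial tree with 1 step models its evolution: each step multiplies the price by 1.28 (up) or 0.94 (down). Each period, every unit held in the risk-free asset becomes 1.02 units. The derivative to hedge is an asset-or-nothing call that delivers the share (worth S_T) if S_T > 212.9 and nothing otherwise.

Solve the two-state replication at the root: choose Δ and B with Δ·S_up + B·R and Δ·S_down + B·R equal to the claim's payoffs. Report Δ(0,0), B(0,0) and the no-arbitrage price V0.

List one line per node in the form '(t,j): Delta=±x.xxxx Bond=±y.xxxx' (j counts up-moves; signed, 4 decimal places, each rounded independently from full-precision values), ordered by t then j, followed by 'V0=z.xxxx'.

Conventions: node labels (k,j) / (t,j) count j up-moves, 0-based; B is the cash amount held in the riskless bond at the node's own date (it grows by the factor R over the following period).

(0,0): Delta=3.7647 Bond=-648.7843
V0=55.2157

The replicating-portfolio and risk-neutral prices coincide; use p* = (1.02−0.94)/(1.28−0.94) = 0.2353 for the latter.
Expiry values: V(1,0)=0.0000, V(1,1)=239.3600
(0,0): S=187.0000. Δ = (V_up−V_dn)/(S_up−S_dn) = (239.3600−0.0000)/(239.3600−175.7800) = 3.7647. V = [p*·239.3600 + (1−p*)·0.0000]/1.02 = 55.2157. B = V − Δ·S = -648.7843.
Verification: the root portfolio costs Δ(0,0)·S0 + B(0,0) = 55.2157, matching V0.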